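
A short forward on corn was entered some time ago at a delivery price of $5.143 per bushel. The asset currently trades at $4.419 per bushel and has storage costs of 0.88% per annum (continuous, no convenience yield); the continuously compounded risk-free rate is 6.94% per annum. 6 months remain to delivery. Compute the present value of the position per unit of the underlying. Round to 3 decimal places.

Current fair forward for the remaining 6 months: F = S·e^((r + u)·T), (r + u) = 0.0694 + 0.0088 = 0.0782
F = 4.419 · e^(0.0782 × 6/12) = 4.419 × 1.039874 = 4.5952
Value of long forward = (F − K)·e^(−rT) = (4.5952 − 5.143) · e^(−0.0694·6/12)
= -0.5478 × 0.965895 = -0.529
Short position value = −(long value) = $0.529

$0.529 per bushel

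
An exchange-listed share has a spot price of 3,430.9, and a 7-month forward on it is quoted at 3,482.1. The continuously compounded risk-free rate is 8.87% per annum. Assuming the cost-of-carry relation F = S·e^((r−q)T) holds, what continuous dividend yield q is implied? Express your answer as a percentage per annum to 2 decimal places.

From F = S·e^((r−q)T): (r − q) = ln(F/S)/T
ln(3482.1/3430.9) = ln(1.014923) = 0.014813
(r − q) = 0.014813 / (7/12) = 0.025394
q = r − ln(F/S)/T = 0.0887 − 0.025394 = 0.063306
q = 6.33%

6.33%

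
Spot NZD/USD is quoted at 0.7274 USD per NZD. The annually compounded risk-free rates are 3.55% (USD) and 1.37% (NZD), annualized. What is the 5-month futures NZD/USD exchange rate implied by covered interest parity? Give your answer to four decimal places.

By covered interest parity, F = S · (1+r_USD)^T / (1+r_NZD)^T
= 0.7274 × 1.014641 / 1.005686 = 0.7274 × 1.008904
F = 0.7339 USD per NZD

0.7339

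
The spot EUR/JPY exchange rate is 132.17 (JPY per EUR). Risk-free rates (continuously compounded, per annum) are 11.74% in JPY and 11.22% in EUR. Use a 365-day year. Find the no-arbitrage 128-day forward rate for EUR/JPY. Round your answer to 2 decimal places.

F = S·e^((r_JPY − r_EUR)T) = 132.17 · e^((0.1174 − 0.1122) × 128/365)
= 132.17 · e^0.001824 = 132.17 × 1.001826
F = 132.41 JPY per EUR

132.41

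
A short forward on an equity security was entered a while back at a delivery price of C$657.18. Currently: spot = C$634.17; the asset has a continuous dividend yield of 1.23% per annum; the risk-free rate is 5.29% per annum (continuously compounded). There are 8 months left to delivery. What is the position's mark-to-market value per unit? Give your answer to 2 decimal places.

C$5.42

Current fair forward for the remaining 8 months: F = S·e^((r − q)·T), (r − q) = 0.0529 − 0.0123 = 0.0406
F = 634.17 · e^(0.0406 × 8/12) = 634.17 × 1.027436 = 651.5691
Value of long forward = (F − K)·e^(−rT) = (651.5691 − 657.18) · e^(−0.0529·8/12)
= -5.6109 × 0.965348 = -5.42
Short position value = −(long value) = C$5.42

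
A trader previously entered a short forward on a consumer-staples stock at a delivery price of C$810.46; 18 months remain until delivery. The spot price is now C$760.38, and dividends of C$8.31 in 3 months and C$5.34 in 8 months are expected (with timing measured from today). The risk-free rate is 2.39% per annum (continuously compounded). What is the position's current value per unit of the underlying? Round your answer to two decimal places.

C$35.06

PV(remaining dividends) I = 8.31·e^(−0.0239·3/12) + 5.34·e^(−0.0239·8/12) = 13.5161
Current forward F = (S − I)·e^(rT) = (760.38 − 13.5161)·e^(0.0239·18/12) = 746.8639 × 1.036500 = 774.1244
Value (long) = (F − K)·e^(−rT) = (774.1244 − 810.46) × 0.964785 = -35.0560
Short position value = −(long value) = C$35.06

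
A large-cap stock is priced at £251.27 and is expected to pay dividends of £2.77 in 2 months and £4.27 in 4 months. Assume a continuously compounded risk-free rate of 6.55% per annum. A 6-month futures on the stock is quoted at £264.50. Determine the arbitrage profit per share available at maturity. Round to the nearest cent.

£12.01 per share

PV(dividends) I = 2.77·e^(−0.0655·2/12) + 4.27·e^(−0.0655·4/12) = 6.9177
Fair futures F* = (S − I)·e^(rT) = (251.27 − 6.9177)·e^0.032750 = 244.3523 × 1.033292 = 252.4873
Market £264.50 > fair 252.4873: forward overpriced → cash-and-carry (borrow at r, buy the stock and collect the dividends, short the forward).
Profit at T = |F_mkt − F*| = |264.50 − 252.4873| = £12.01 per share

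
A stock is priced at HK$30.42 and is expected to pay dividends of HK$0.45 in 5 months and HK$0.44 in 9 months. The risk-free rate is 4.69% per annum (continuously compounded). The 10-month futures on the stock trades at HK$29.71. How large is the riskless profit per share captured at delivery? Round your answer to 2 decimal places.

HK$1.02 per share

PV(dividends) I = 0.45·e^(−0.0469·5/12) + 0.44·e^(−0.0469·9/12) = 0.8661
Fair futures F* = (S − I)·e^(rT) = (30.42 − 0.8661)·e^0.039083 = 29.5539 × 1.039857 = 30.7318
Market HK$29.71 < fair 30.7318: forward underpriced → reverse cash-and-carry (short the stock, invest proceeds at r, pay the dividends, go long the forward).
Profit at T = |F_mkt − F*| = |29.71 − 30.7318| = HK$1.02 per share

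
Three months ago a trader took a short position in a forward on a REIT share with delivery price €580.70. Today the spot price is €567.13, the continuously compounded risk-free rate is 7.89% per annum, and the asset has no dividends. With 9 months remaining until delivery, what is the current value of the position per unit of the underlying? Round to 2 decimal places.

Current fair forward for the remaining 9 months: F = S·e^(r·T), r = 0.0789
F = 567.13 · e^(0.0789 × 9/12) = 567.13 × 1.060961 = 601.7028
Value of long forward = (F − K)·e^(−rT) = (601.7028 − 580.70) · e^(−0.0789·9/12)
= 21.0028 × 0.942542 = 19.80
Short position value = −(long value) = -€19.80

-€19.80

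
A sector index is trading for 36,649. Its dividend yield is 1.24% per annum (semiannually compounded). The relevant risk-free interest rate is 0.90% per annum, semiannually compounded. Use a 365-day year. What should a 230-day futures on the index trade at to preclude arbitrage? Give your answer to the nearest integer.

F = S · (1+r/2)^(2T) / (1+q/2)^(2T)
= 36649 × 1.005675 / 1.007820 = 36649 × 0.997872
F = 36,571

36,571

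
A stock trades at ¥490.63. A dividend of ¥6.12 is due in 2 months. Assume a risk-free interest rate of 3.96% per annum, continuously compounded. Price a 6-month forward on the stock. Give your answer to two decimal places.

PV(dividends) I = 6.12·e^(−0.0396·2/12)
I = 6.0797
F = (S − I)·e^(rT) = (490.63 − 6.0797) · e^(0.0396·6/12)
= 484.5503 · e^0.019800 = 484.5503 × 1.019997 = ¥494.24

¥494.24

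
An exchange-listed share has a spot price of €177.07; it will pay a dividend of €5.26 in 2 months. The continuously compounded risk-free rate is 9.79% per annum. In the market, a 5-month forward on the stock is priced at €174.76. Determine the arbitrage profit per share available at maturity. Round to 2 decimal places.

€4.29 per share

PV(dividends) I = 5.26·e^(−0.0979·2/12) = 5.1749
Fair forward F* = (S − I)·e^(rT) = (177.07 − 5.1749)·e^0.040792 = 171.8951 × 1.041635 = 179.0520
Market €174.76 < fair 179.0520: forward underpriced → reverse cash-and-carry (short the stock, invest proceeds at r, pay the dividends, go long the forward).
Profit at T = |F_mkt − F*| = |174.76 − 179.0520| = €4.29 per share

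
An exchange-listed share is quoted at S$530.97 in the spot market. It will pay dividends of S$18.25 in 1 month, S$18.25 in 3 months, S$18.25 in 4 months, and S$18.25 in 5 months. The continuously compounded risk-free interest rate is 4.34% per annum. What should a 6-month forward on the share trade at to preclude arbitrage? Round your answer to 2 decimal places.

PV(dividends) I = 18.25·e^(−0.0434·1/12) + 18.25·e^(−0.0434·3/12) + 18.25·e^(−0.0434·4/12) + 18.25·e^(−0.0434·5/12)
I = 18.1841 + 18.0531 + 17.9879 + 17.9229 = 72.1480
F = (S − I)·e^(rT) = (530.97 − 72.1480) · e^(0.0434·6/12)
= 458.8220 · e^0.021700 = 458.8220 × 1.021937 = S$468.89

S$468.89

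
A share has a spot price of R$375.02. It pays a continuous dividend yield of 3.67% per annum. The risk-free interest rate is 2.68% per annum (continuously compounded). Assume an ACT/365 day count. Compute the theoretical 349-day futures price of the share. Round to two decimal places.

R$371.49

F = S·e^((r − q)T) = 375.02 · e^((0.0268 − 0.0367) × 349/365)
= 375.02 · e^-0.009466 = 375.02 × 0.990579
F = R$371.49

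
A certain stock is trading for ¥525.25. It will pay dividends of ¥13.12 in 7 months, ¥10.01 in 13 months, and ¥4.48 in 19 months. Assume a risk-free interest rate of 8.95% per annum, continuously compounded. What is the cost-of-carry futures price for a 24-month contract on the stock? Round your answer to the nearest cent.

¥597.80

PV(dividends) I = 13.12·e^(−0.0895·7/12) + 10.01·e^(−0.0895·13/12) + 4.48·e^(−0.0895·19/12)
I = 12.4526 + 9.0850 + 3.8881 = 25.4257
F = (S − I)·e^(rT) = (525.25 − 25.4257) · e^(0.0895·24/12)
= 499.8243 · e^0.179000 = 499.8243 × 1.196021 = ¥597.80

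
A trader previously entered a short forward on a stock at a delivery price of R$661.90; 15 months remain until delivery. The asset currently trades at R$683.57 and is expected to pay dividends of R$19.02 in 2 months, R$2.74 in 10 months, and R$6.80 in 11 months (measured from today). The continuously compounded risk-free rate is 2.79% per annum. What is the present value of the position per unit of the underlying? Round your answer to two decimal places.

-R$16.12

PV(remaining dividends) I = 19.02·e^(−0.0279·2/12) + 2.74·e^(−0.0279·10/12) + 6.80·e^(−0.0279·11/12) = 28.2371
Current forward F = (S − I)·e^(rT) = (683.57 − 28.2371)·e^(0.0279·15/12) = 655.3329 × 1.035490 = 678.5907
Value (long) = (F − K)·e^(−rT) = (678.5907 − 661.90) × 0.965726 = 16.1186
Short position value = −(long value) = -R$16.12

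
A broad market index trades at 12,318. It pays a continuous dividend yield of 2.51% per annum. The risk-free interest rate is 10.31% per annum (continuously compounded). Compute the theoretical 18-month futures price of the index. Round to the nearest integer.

F = S·e^((r − q)T) = 12318 · e^((0.1031 − 0.0251) × 18/12)
= 12318 · e^0.117000 = 12318 × 1.124119
F = 13,847

13,847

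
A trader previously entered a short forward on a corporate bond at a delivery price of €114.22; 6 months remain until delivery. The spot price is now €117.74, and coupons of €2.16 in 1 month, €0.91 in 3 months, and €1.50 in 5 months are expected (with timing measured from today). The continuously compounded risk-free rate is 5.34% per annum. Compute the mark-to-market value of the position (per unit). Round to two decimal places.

PV(remaining coupons) I = 2.16·e^(−0.0534·1/12) + 0.91·e^(−0.0534·3/12) + 1.50·e^(−0.0534·5/12) = 4.5153
Current forward F = (S − I)·e^(rT) = (117.74 − 4.5153)·e^(0.0534·6/12) = 113.2247 × 1.027060 = 116.2886
Value (long) = (F − K)·e^(−rT) = (116.2886 − 114.22) × 0.973653 = 2.0141
Short position value = −(long value) = -€2.01

-€2.01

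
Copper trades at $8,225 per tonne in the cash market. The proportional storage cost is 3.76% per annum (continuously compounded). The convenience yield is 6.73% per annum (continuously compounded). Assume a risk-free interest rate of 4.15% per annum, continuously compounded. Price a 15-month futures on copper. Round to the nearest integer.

$8,347 per tonne

Net carry = r + u − y = 0.0415 + 0.0376 − 0.0673 = 0.0118
F = S·e^((r+u−y)T) = 8225 · e^(0.0118 × 15/12) = 8225 · e^0.014750
= 8225 × 1.014859 = $8,347 per tonne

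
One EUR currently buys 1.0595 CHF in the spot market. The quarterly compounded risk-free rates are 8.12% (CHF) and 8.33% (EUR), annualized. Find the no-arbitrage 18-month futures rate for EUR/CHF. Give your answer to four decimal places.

1.0562

By covered interest parity, F = S · (1+r_CHF/4)^(4T) / (1+r_EUR/4)^(4T)
= 1.0595 × 1.128151 / 1.131639 = 1.0595 × 0.996918
F = 1.0562 CHF per EUR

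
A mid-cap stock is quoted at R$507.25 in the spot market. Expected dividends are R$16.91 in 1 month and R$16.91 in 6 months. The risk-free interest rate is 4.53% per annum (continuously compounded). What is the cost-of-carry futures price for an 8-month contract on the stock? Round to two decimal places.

PV(dividends) I = 16.91·e^(−0.0453·1/12) + 16.91·e^(−0.0453·6/12)
I = 16.8463 + 16.5313 = 33.3776
F = (S − I)·e^(rT) = (507.25 − 33.3776) · e^(0.0453·8/12)
= 473.8724 · e^0.030200 = 473.8724 × 1.030661 = R$488.40

R$488.40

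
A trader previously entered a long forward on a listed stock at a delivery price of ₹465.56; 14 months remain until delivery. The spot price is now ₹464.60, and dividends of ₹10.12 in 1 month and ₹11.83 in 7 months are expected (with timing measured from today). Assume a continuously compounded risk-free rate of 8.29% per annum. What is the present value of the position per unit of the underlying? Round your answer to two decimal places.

₹20.64

PV(remaining dividends) I = 10.12·e^(−0.0829·1/12) + 11.83·e^(−0.0829·7/12) = 21.3219
Current forward F = (S − I)·e^(rT) = (464.60 − 21.3219)·e^(0.0829·14/12) = 443.2781 × 1.101548 = 488.2921
Value (long) = (F − K)·e^(−rT) = (488.2921 − 465.56) × 0.907813 = 20.6365
Value = ₹20.64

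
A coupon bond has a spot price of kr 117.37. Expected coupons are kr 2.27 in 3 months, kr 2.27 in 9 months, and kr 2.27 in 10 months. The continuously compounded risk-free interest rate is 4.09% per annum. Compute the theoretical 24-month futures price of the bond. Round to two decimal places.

PV(coupons) I = 2.27·e^(−0.0409·3/12) + 2.27·e^(−0.0409·9/12) + 2.27·e^(−0.0409·10/12)
I = 2.2469 + 2.2014 + 2.1939 = 6.6422
F = (S − I)·e^(rT) = (117.37 − 6.6422) · e^(0.0409·24/12)
= 110.7278 · e^0.081800 = 110.7278 × 1.085239 = kr 120.17

kr 120.17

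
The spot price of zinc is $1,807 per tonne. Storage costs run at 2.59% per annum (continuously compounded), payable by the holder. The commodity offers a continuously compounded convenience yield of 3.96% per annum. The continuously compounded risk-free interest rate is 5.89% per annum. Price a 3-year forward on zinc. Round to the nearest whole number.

$2,069 per tonne

Net carry = r + u − y = 0.0589 + 0.0259 − 0.0396 = 0.0452
F = S·e^((r+u−y)T) = 1807 · e^(0.0452 × 3) = 1807 · e^0.135600
= 1807 × 1.145224 = $2,069 per tonne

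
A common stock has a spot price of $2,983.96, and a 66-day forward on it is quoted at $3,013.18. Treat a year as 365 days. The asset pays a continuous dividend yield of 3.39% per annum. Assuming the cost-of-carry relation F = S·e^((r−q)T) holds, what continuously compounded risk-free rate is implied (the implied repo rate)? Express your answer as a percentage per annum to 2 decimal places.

8.78%

From F = S·e^((r−q)T): (r − q) = ln(F/S)/T
ln(3013.18/2983.96) = ln(1.009792) = 0.009744
(r − q) = 0.009744 / (66/365) = 0.053887
r = ln(F/S)/T + q = 0.053887 + 0.0339 = 0.087787
r = 8.78%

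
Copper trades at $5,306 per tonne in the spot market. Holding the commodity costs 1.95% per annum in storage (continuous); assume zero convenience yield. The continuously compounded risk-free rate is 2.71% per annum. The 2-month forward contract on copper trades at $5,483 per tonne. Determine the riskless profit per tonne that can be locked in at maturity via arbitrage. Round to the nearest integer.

$136 per tonne

Fair forward: F* = S·e^(carry·T), with carry = (r + u) = 0.0271 + 0.0195 = 0.0466
F* = 5306 · e^(0.0466 × 2/12) = 5306 · e^0.007767 = 5306 × 1.007797 = $5347.3709
Market $5483 > fair $5347.3709: forward overpriced → cash-and-carry (buy spot, short the forward).
At maturity, profit = |F_mkt − F*| = |5483 − 5347.3709| = $136 per tonne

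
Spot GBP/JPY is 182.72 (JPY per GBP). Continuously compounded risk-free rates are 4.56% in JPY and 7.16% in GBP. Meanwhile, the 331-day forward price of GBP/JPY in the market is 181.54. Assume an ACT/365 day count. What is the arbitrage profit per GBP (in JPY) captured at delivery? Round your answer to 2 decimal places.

3.08 per GBP (in JPY)

Fair forward: F* = S·e^(carry·T), with carry = (r_JPY − r_GBP) = 0.0456 − 0.0716 = -0.0260
F* = 182.72 · e^(-0.0260 × 331/365) = 182.72 · e^-0.023578 = 182.72 × 0.976698 = 178.4623
Market 181.54 > fair 178.4623: forward overpriced → cash-and-carry (buy spot, short the forward).
At maturity, profit = |F_mkt − F*| = |181.54 − 178.4623| = 3.08 per GBP (in JPY)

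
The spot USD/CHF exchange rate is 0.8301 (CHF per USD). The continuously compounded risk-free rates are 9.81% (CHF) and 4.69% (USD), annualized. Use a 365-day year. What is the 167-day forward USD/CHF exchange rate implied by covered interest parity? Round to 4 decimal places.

0.8498

F = S·e^((r_CHF − r_USD)T) = 0.8301 · e^((0.0981 − 0.0469) × 167/365)
= 0.8301 · e^0.023426 = 0.8301 × 1.023703
F = 0.8498 CHF per USD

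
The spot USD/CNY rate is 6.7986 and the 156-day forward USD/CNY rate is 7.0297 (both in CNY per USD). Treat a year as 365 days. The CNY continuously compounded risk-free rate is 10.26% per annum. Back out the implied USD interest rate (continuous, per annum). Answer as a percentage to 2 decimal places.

2.44%

F = S·e^((r_CNY − r_USD)T) ⇒ r_USD = r_CNY − ln(F/S)/T
ln(7.0297/6.7986) = 0.033427; /(156/365) = 0.078211
r_USD = 0.1026 − 0.078211 = 0.024389
r_USD = 2.44%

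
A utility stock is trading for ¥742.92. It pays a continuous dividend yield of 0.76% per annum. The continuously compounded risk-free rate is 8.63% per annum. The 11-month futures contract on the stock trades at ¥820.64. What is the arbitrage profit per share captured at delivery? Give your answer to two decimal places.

Fair futures: F* = S·e^(carry·T), with carry = (r − q) = 0.0863 − 0.0076 = 0.0787
F* = 742.92 · e^(0.0787 × 11/12) = 742.92 · e^0.072142 = 742.92 × 1.074808 = ¥798.4964
Market ¥820.64 > fair ¥798.4964: forward overpriced → cash-and-carry (buy spot, short the forward).
At maturity, profit = |F_mkt − F*| = |820.64 − 798.4964| = ¥22.14 per share

¥22.14 per share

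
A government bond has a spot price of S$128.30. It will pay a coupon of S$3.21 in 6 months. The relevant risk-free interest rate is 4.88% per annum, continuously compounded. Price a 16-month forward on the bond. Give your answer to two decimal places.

S$133.58

PV(coupons) I = 3.21·e^(−0.0488·6/12)
I = 3.1326
F = (S − I)·e^(rT) = (128.30 − 3.1326) · e^(0.0488·16/12)
= 125.1674 · e^0.065067 = 125.1674 × 1.067231 = S$133.58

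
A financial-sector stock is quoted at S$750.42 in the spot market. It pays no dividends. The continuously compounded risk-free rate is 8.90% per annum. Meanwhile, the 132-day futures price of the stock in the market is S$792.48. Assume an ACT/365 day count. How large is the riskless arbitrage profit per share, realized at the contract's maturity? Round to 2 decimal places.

S$17.51 per share

Fair futures: F* = S·e^(carry·T), with carry = r = 0.0890
F* = 750.42 · e^(0.0890 × 132/365) = 750.42 · e^0.032186 = 750.42 × 1.032710 = S$774.9662
Market S$792.48 > fair S$774.9662: forward overpriced → cash-and-carry (buy spot, short the forward).
At maturity, profit = |F_mkt − F*| = |792.48 − 774.9662| = S$17.51 per share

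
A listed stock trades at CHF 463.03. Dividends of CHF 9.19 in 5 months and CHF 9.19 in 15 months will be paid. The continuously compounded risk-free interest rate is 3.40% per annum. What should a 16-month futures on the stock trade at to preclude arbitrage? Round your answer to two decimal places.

CHF 465.81

PV(dividends) I = 9.19·e^(−0.0340·5/12) + 9.19·e^(−0.0340·15/12)
I = 9.0607 + 8.8076 = 17.8683
F = (S − I)·e^(rT) = (463.03 − 17.8683) · e^(0.0340·16/12)
= 445.1617 · e^0.045333 = 445.1617 × 1.046376 = CHF 465.81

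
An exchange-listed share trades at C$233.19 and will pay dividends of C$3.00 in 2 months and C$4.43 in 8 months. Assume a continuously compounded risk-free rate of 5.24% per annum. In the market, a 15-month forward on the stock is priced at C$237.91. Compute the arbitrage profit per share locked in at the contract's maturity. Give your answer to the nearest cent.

C$3.32 per share

PV(dividends) I = 3.00·e^(−0.0524·2/12) + 4.43·e^(−0.0524·8/12) = 7.2518
Fair forward F* = (S − I)·e^(rT) = (233.19 − 7.2518)·e^0.065500 = 225.9382 × 1.067693 = 241.2326
Market C$237.91 < fair 241.2326: forward underpriced → reverse cash-and-carry (short the stock, invest proceeds at r, pay the dividends, go long the forward).
Profit at T = |F_mkt − F*| = |237.91 − 241.2326| = C$3.32 per share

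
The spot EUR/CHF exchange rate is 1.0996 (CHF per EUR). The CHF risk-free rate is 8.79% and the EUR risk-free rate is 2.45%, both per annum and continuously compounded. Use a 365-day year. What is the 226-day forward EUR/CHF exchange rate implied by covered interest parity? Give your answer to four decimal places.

F = S·e^((r_CHF − r_EUR)T) = 1.0996 · e^((0.0879 − 0.0245) × 226/365)
= 1.0996 · e^0.039256 = 1.0996 × 1.040037
F = 1.1436 CHF per EUR

1.1436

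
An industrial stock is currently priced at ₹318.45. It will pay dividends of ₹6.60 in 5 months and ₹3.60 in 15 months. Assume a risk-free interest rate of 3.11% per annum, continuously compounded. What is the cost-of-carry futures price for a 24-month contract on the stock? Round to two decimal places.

₹328.27

PV(dividends) I = 6.60·e^(−0.0311·5/12) + 3.60·e^(−0.0311·15/12)
I = 6.5150 + 3.4627 = 9.9777
F = (S − I)·e^(rT) = (318.45 − 9.9777) · e^(0.0311·24/12)
= 308.4723 · e^0.062200 = 308.4723 × 1.064175 = ₹328.27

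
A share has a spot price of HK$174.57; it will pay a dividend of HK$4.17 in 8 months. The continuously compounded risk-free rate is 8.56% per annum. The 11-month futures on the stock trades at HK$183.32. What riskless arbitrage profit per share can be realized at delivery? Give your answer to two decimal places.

PV(dividends) I = 4.17·e^(−0.0856·8/12) = 3.9387
Fair futures F* = (S − I)·e^(rT) = (174.57 − 3.9387)·e^0.078467 = 170.6313 × 1.081628 = 184.5596
Market HK$183.32 < fair 184.5596: forward underpriced → reverse cash-and-carry (short the stock, invest proceeds at r, pay the dividends, go long the forward).
Profit at T = |F_mkt − F*| = |183.32 − 184.5596| = HK$1.24 per share

HK$1.24 per share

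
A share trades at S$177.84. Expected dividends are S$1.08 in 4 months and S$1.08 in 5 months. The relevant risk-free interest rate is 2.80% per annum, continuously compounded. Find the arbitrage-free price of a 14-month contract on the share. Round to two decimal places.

S$181.54

PV(dividends) I = 1.08·e^(−0.0280·4/12) + 1.08·e^(−0.0280·5/12)
I = 1.0700 + 1.0675 = 2.1375
F = (S − I)·e^(rT) = (177.84 − 2.1375) · e^(0.0280·14/12)
= 175.7025 · e^0.032667 = 175.7025 × 1.033206 = S$181.54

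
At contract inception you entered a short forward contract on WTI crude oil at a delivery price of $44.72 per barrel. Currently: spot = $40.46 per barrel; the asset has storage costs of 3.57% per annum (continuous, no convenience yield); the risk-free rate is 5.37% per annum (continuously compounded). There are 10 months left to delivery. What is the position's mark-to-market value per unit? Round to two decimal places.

Current fair forward for the remaining 10 months: F = S·e^((r + u)·T), (r + u) = 0.0537 + 0.0357 = 0.0894
F = 40.46 · e^(0.0894 × 10/12) = 40.46 × 1.077345 = 43.5894
Value of long forward = (F − K)·e^(−rT) = (43.5894 − 44.72) · e^(−0.0537·10/12)
= -1.1306 × 0.956237 = -1.08
Short position value = −(long value) = $1.08

$1.08 per barrel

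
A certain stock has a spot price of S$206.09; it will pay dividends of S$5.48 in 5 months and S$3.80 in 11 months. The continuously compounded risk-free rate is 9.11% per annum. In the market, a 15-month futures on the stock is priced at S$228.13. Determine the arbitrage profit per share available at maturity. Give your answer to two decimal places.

S$7.01 per share

PV(dividends) I = 5.48·e^(−0.0911·5/12) + 3.80·e^(−0.0911·11/12) = 8.7714
Fair futures F* = (S − I)·e^(rT) = (206.09 − 8.7714)·e^0.113875 = 197.3186 × 1.120612 = 221.1176
Market S$228.13 > fair 221.1176: forward overpriced → cash-and-carry (borrow at r, buy the stock and collect the dividends, short the forward).
Profit at T = |F_mkt − F*| = |228.13 − 221.1176| = S$7.01 per share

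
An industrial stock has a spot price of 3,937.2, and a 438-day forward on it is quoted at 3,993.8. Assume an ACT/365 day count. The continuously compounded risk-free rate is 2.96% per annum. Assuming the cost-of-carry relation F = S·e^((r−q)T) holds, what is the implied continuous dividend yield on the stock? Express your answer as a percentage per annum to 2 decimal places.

1.77%

From F = S·e^((r−q)T): (r − q) = ln(F/S)/T
ln(3993.8/3937.2) = ln(1.014376) = 0.014274
(r − q) = 0.014274 / (438/365) = 0.011895
q = r − ln(F/S)/T = 0.0296 − 0.011895 = 0.017705
q = 1.77%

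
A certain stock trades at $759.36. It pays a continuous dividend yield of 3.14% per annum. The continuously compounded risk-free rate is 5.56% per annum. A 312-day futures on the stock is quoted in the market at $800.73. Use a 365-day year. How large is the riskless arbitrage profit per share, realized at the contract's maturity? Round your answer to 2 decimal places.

$25.50 per share

Fair futures: F* = S·e^(carry·T), with carry = (r − q) = 0.0556 − 0.0314 = 0.0242
F* = 759.36 · e^(0.0242 × 312/365) = 759.36 · e^0.020686 = 759.36 × 1.020901 = $775.2314
Market $800.73 > fair $775.2314: forward overpriced → cash-and-carry (buy spot, short the forward).
At maturity, profit = |F_mkt − F*| = |800.73 − 775.2314| = $25.50 per share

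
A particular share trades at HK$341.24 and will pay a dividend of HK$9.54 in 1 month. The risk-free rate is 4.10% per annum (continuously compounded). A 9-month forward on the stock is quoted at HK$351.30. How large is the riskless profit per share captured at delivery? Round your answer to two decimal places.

HK$9.21 per share

PV(dividends) I = 9.54·e^(−0.0410·1/12) = 9.5075
Fair forward F* = (S − I)·e^(rT) = (341.24 − 9.5075)·e^0.030750 = 331.7325 × 1.031228 = 342.0918
Market HK$351.30 > fair 342.0918: forward overpriced → cash-and-carry (borrow at r, buy the stock and collect the dividends, short the forward).
Profit at T = |F_mkt − F*| = |351.30 − 342.0918| = HK$9.21 per share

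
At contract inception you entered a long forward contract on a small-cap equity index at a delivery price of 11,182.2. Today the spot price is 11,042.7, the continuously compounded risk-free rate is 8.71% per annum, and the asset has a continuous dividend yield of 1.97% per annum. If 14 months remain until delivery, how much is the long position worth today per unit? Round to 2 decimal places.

Current fair forward for the remaining 14 months: F = S·e^((r − q)·T), (r − q) = 0.0871 − 0.0197 = 0.0674
F = 11042.7 · e^(0.0674 × 14/12) = 11042.7 × 1.08180759 = 11946.0767
Value of long forward = (F − K)·e^(−rT) = (11946.0767 − 11182.2) · e^(−0.0871·14/12)
= 763.8767 × 0.90337578 = 690.07

690.07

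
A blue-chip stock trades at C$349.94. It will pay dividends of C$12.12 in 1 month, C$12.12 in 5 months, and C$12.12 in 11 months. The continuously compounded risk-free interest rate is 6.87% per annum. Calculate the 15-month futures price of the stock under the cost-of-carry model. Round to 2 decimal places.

PV(dividends) I = 12.12·e^(−0.0687·1/12) + 12.12·e^(−0.0687·5/12) + 12.12·e^(−0.0687·11/12)
I = 12.0508 + 11.7780 + 11.3803 = 35.2091
F = (S − I)·e^(rT) = (349.94 − 35.2091) · e^(0.0687·15/12)
= 314.7309 · e^0.085875 = 314.7309 × 1.089670 = C$342.95

C$342.95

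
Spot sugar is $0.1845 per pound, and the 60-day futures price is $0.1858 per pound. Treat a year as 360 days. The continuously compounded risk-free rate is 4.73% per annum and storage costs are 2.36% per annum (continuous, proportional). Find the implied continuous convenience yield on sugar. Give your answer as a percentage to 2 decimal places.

F = S·e^((r+u−y)T) ⇒ (r+u−y) = ln(F/S)/T
ln(0.1858/0.1845) = 0.007021; /T ⇒ 0.042126
y = r + u − ln(F/S)/T = 0.0473 + 0.0236 − 0.042126 = 0.028774
y = 2.88%

2.88%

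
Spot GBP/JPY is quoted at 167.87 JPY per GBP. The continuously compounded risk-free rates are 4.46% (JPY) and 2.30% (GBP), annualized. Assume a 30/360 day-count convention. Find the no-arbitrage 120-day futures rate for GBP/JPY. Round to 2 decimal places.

F = S·e^((r_JPY − r_GBP)T) = 167.87 · e^((0.0446 − 0.0230) × 120/360)
= 167.87 · e^0.007200 = 167.87 × 1.007226
F = 169.08 JPY per GBP

169.08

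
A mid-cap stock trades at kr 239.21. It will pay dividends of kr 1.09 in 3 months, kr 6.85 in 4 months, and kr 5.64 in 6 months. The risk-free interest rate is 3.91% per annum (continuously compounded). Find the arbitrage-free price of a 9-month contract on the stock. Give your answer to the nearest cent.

PV(dividends) I = 1.09·e^(−0.0391·3/12) + 6.85·e^(−0.0391·4/12) + 5.64·e^(−0.0391·6/12)
I = 1.0794 + 6.7613 + 5.5308 = 13.3715
F = (S − I)·e^(rT) = (239.21 − 13.3715) · e^(0.0391·9/12)
= 225.8385 · e^0.029325 = 225.8385 × 1.029759 = kr 232.56

kr 232.56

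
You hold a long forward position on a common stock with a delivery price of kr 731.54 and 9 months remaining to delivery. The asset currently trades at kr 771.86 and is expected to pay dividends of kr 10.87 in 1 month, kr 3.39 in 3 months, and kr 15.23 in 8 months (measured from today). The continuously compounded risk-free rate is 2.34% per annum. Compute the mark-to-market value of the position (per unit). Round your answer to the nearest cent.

PV(remaining dividends) I = 10.87·e^(−0.0234·1/12) + 3.39·e^(−0.0234·3/12) + 15.23·e^(−0.0234·8/12) = 29.2133
Current forward F = (S − I)·e^(rT) = (771.86 − 29.2133)·e^(0.0234·9/12) = 742.6467 × 1.017705 = 755.7953
Value (long) = (F − K)·e^(−rT) = (755.7953 − 731.54) × 0.982603 = 23.8333
Value = kr 23.83

kr 23.83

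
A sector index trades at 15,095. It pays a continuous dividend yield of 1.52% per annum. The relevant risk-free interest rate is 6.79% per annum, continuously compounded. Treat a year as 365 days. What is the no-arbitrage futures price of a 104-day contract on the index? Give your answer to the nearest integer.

F = S·e^((r − q)T) = 15095 · e^((0.0679 − 0.0152) × 104/365)
= 15095 · e^0.015016 = 15095 × 1.015129
F = 15,323

15,323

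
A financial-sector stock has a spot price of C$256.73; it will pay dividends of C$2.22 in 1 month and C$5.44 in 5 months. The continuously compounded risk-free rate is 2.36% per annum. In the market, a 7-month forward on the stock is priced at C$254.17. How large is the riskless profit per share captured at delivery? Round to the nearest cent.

PV(dividends) I = 2.22·e^(−0.0236·1/12) + 5.44·e^(−0.0236·5/12) = 7.6024
Fair forward F* = (S − I)·e^(rT) = (256.73 − 7.6024)·e^0.013767 = 249.1276 × 1.013862 = 252.5810
Market C$254.17 > fair 252.5810: forward overpriced → cash-and-carry (borrow at r, buy the stock and collect the dividends, short the forward).
Profit at T = |F_mkt − F*| = |254.17 − 252.5810| = C$1.59 per share

C$1.59 per share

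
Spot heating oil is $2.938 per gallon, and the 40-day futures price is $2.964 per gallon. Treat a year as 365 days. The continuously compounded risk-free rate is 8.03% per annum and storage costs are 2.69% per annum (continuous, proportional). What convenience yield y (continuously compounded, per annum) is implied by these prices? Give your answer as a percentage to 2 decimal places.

2.68%

F = S·e^((r+u−y)T) ⇒ (r+u−y) = ln(F/S)/T
ln(2.964/2.938) = 0.008811; /T ⇒ 0.080400
y = r + u − ln(F/S)/T = 0.0803 + 0.0269 − 0.080400 = 0.026800
y = 2.68%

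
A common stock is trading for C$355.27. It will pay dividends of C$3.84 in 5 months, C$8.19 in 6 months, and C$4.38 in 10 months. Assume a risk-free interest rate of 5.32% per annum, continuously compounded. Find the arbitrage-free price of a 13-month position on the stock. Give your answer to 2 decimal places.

C$359.48

PV(dividends) I = 3.84·e^(−0.0532·5/12) + 8.19·e^(−0.0532·6/12) + 4.38·e^(−0.0532·10/12)
I = 3.7558 + 7.9750 + 4.1901 = 15.9209
F = (S − I)·e^(rT) = (355.27 − 15.9209) · e^(0.0532·13/12)
= 339.3491 · e^0.057633 = 339.3491 × 1.059326 = C$359.48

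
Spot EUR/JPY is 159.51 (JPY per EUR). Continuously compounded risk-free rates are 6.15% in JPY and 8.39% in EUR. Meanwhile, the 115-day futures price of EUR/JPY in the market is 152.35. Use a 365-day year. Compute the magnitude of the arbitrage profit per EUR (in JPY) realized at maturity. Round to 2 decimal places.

6.04 per EUR (in JPY)

Fair futures: F* = S·e^(carry·T), with carry = (r_JPY − r_EUR) = 0.0615 − 0.0839 = -0.0224
F* = 159.51 · e^(-0.0224 × 115/365) = 159.51 · e^-0.007058 = 159.51 × 0.992967 = 158.3882
Market 152.35 < fair 158.3882: forward underpriced → reverse cash-and-carry (short spot, go long the forward).
At maturity, profit = |F_mkt − F*| = |152.35 − 158.3882| = 6.04 per EUR (in JPY)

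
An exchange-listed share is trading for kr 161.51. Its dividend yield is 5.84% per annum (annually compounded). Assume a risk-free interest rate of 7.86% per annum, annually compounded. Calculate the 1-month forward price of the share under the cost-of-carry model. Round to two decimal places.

kr 161.76

F = S · (1+r)^T / (1+q)^T
= 161.51 × 1.006325 / 1.004741 = 161.51 × 1.001577
F = kr 161.76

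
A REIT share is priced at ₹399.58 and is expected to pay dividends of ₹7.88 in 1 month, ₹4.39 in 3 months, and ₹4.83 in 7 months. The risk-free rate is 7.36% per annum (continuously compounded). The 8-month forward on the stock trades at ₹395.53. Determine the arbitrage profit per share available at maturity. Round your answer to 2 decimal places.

PV(dividends) I = 7.88·e^(−0.0736·1/12) + 4.39·e^(−0.0736·3/12) + 4.83·e^(−0.0736·7/12) = 16.7688
Fair forward F* = (S − I)·e^(rT) = (399.58 − 16.7688)·e^0.049067 = 382.8112 × 1.050291 = 402.0632
Market ₹395.53 < fair 402.0632: forward underpriced → reverse cash-and-carry (short the stock, invest proceeds at r, pay the dividends, go long the forward).
Profit at T = |F_mkt − F*| = |395.53 − 402.0632| = ₹6.53 per share

₹6.53 per share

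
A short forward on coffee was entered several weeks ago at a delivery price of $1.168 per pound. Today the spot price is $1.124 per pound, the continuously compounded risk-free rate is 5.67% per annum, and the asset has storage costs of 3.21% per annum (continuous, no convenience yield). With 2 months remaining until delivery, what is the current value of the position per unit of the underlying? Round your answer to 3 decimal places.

$0.027 per pound

Current fair forward for the remaining 2 months: F = S·e^((r + u)·T), (r + u) = 0.0567 + 0.0321 = 0.0888
F = 1.124 · e^(0.0888 × 2/12) = 1.124 × 1.014910 = 1.1408
Value of long forward = (F − K)·e^(−rT) = (1.1408 − 1.168) · e^(−0.0567·2/12)
= -0.0272 × 0.990595 = -0.027
Short position value = −(long value) = $0.027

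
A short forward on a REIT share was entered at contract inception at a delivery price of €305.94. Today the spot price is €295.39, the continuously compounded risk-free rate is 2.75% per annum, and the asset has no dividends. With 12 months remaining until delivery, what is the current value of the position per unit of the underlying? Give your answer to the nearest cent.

Current fair forward for the remaining 12 months: F = S·e^(r·T), r = 0.0275
F = 295.39 · e^(0.0275 × 12/12) = 295.39 × 1.027882 = 303.6261
Value of long forward = (F − K)·e^(−rT) = (303.6261 − 305.94) · e^(−0.0275·12/12)
= -2.3139 × 0.972875 = -2.25
Short position value = −(long value) = €2.25

€2.25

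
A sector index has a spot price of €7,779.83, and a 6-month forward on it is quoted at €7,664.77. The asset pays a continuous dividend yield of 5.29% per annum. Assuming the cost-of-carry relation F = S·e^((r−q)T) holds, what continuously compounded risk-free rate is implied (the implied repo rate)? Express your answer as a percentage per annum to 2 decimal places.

From F = S·e^((r−q)T): (r − q) = ln(F/S)/T
ln(7664.77/7779.83) = ln(0.985210) = -0.014900
(r − q) = -0.014900 / (6/12) = -0.029800
r = ln(F/S)/T + q = -0.029800 + 0.0529 = 0.023100
r = 2.31%

2.31%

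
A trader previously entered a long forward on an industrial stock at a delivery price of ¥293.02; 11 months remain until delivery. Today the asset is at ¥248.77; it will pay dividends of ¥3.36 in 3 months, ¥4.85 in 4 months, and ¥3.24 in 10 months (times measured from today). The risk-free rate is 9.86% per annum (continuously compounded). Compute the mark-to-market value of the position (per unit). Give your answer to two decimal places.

PV(remaining dividends) I = 3.36·e^(−0.0986·3/12) + 4.85·e^(−0.0986·4/12) + 3.24·e^(−0.0986·10/12) = 10.9558
Current forward F = (S − I)·e^(rT) = (248.77 − 10.9558)·e^(0.0986·11/12) = 237.8142 × 1.094594 = 260.3100
Value (long) = (F − K)·e^(−rT) = (260.3100 − 293.02) × 0.913581 = -29.8832
Value = -¥29.88

-¥29.88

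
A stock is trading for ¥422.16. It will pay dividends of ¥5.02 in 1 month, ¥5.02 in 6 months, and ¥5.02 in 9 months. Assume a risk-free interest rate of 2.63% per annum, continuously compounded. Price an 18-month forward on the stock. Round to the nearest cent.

¥423.66

PV(dividends) I = 5.02·e^(−0.0263·1/12) + 5.02·e^(−0.0263·6/12) + 5.02·e^(−0.0263·9/12)
I = 5.0090 + 4.9544 + 4.9220 = 14.8854
F = (S − I)·e^(rT) = (422.16 − 14.8854) · e^(0.0263·18/12)
= 407.2746 · e^0.039450 = 407.2746 × 1.040238 = ¥423.66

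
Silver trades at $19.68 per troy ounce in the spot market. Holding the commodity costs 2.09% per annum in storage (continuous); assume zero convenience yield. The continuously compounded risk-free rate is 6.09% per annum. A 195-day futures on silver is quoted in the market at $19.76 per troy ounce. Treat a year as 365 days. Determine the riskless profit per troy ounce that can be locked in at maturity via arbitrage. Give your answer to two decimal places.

$0.80 per troy ounce

Fair futures: F* = S·e^(carry·T), with carry = (r + u) = 0.0609 + 0.0209 = 0.0818
F* = 19.68 · e^(0.0818 × 195/365) = 19.68 · e^0.043701 = 19.68 × 1.044670 = $20.5591
Market $19.76 < fair $20.5591: forward underpriced → reverse cash-and-carry (short spot, go long the forward).
At maturity, profit = |F_mkt − F*| = |19.76 − 20.5591| = $0.80 per troy ounce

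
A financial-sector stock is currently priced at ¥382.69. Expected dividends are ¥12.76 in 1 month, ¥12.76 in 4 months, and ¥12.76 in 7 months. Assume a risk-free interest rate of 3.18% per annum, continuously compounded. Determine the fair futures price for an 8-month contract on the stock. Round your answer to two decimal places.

PV(dividends) I = 12.76·e^(−0.0318·1/12) + 12.76·e^(−0.0318·4/12) + 12.76·e^(−0.0318·7/12)
I = 12.7262 + 12.6255 + 12.5255 = 37.8772
F = (S − I)·e^(rT) = (382.69 − 37.8772) · e^(0.0318·8/12)
= 344.8128 · e^0.021200 = 344.8128 × 1.021426 = ¥352.20

¥352.20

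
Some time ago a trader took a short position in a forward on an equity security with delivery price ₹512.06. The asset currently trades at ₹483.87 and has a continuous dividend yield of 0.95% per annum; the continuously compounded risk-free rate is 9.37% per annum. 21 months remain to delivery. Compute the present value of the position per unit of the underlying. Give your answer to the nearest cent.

-₹41.27

Current fair forward for the remaining 21 months: F = S·e^((r − q)·T), (r − q) = 0.0937 − 0.0095 = 0.0842
F = 483.87 · e^(0.0842 × 21/12) = 483.87 × 1.158759 = 560.6887
Value of long forward = (F − K)·e^(−rT) = (560.6887 − 512.06) · e^(−0.0937·21/12)
= 48.6287 × 0.848763 = 41.27
Short position value = −(long value) = -₹41.27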